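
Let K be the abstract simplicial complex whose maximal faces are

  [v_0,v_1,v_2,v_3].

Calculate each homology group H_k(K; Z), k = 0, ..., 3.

We work with the vertex ordering v_0 < v_1 < v_2 < v_3. The simplices of K, each written with vertices in increasing order, are:

  0-simplices (4): [v_0], [v_1], [v_2], [v_3]
  1-simplices (6): [v_0,v_1], [v_0,v_2], [v_0,v_3], [v_1,v_2], [v_1,v_3], [v_2,v_3]
  2-simplices (4): [v_0,v_1,v_2], [v_0,v_1,v_3], [v_0,v_2,v_3], [v_1,v_2,v_3]
  3-simplices (1): [v_0,v_1,v_2,v_3]

giving chain groups C_0 ≅ Z^4, C_1 ≅ Z^6, C_2 ≅ Z^4, C_3 ≅ Z^1.

The boundary map ∂_1: C_1 → C_0 maps an edge to its endpoints' difference, ∂[p,q] = q − p. For instance
  ∂[v_1,v_3] = [v_3] − [v_1].
The resulting 4×6 matrix has rank 3, and its Smith normal form has invariant factors (1,1,1).

Boundary ∂_2: C_2 → C_1 sends each 2-simplex [p,q,r] to [q,r] − [p,r] + [p,q]. For instance
  ∂[v_0,v_1,v_3] = [v_1,v_3] − [v_0,v_3] + [v_0,v_1],
  ∂[v_1,v_2,v_3] = [v_2,v_3] − [v_1,v_3] + [v_1,v_2].
The 6×4 boundary matrix has rank 3 and Smith normal form diag(1,1,1).

The boundary map ∂_3: C_3 → C_2 sends each 3-simplex σ to the alternating sum Σ_i (−1)^i (σ with its i-th vertex removed). For instance
  ∂[v_0,v_1,v_2,v_3] = [v_1,v_2,v_3] − [v_0,v_2,v_3] + [v_0,v_1,v_3] − [v_0,v_1,v_2].
The resulting 4×1 matrix has rank 1, and its Smith normal form has invariant factors (1).

From H_k ≅ ker(∂_k) / im(∂_{k+1}) we obtain:

  H_0: rank C_0 − rank ∂_1 = 4 − 3 = 1, and the invariant factors of ∂_1 are all 1, so H_0 ≅ Z.
  H_1: rank ker ∂_1 − rank ∂_2 = (6 − 3) − 3 = 0, and the invariant factors of ∂_2 are all 1, so H_1 ≅ 0.
  H_2: rank ker ∂_2 − rank ∂_3 = (4 − 3) − 1 = 0, and the invariant factors of ∂_3 are all 1, so H_2 ≅ 0.
  H_3: rank ker ∂_3 − rank ∂_4 = (1 − 1) − 0 = 0, and there is no ∂_4, so H_3 ≅ 0.

As a check, the Euler characteristic is 4 − 6 + 4 − 1 = 1, which agrees with 1 − 0 + 0 − 0 = 1.
(K is a triangulation of the 3-simplex.)

H_0 = Z,  H_1 = 0,  H_2 = 0,  H_3 = 0.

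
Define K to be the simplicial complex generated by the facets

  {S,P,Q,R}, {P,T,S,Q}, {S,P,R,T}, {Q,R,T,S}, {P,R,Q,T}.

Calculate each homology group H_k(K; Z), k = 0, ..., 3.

We work with the vertex ordering P < Q < R < S < T. The simplices of K, each written with vertices in increasing order, are:

  0-simplices (5): P, Q, R, S, T
  1-simplices (10): PQ, PR, PS, PT, QR, QS, QT, RS, RT, ST
  2-simplices (10): PQR, PQS, PQT, PRS, PRT, PST, QRS, QRT, QST, RST
  3-simplices (5): PQRS, PQRT, PQST, PRST, QRST

Hence C_0 ≅ Z^5, C_1 ≅ Z^10, C_2 ≅ Z^10, C_3 ≅ Z^5.

The boundary map ∂_1: C_1 → C_0 sends each edge [p,q] (with p < q) to q − p.
This gives a 5×10 integer matrix of rank 4; reducing to Smith normal form yields diagonal entries (1,1,1,1).

∂_2: C_2 → C_1 maps a triangle to the signed sum of its edges. For instance
  ∂QST = ST − QT + QS,
  ∂PQS = QS − PS + PQ.
As a 10×10 matrix over Z this has rank 6, with invariant factors (1,1,1,1,1,1).

The boundary map ∂_3: C_3 → C_2 sends each 3-simplex σ to the alternating sum Σ_i (−1)^i (σ with its i-th vertex removed). For instance
  ∂PRST = RST − PST + PRT − PRS,
  ∂PQRS = QRS − PRS + PQS − PQR.
This gives a 10×5 integer matrix of rank 4; reducing to Smith normal form yields diagonal entries (1,1,1,1).

From H_k ≅ ker(∂_k) / im(∂_{k+1}) we obtain:

  H_0: rank C_0 − rank ∂_1 = 5 − 4 = 1, and the invariant factors of ∂_1 are all 1, so H_0 = Z.
  H_1: rank ker ∂_1 − rank ∂_2 = (10 − 4) − 6 = 0, and the invariant factors of ∂_2 are all 1, so H_1 = 0.
  H_2: rank ker ∂_2 − rank ∂_3 = (10 − 6) − 4 = 0, and the invariant factors of ∂_3 are all 1, so H_2 = 0.
  H_3: rank ker ∂_3 − rank ∂_4 = (5 − 4) − 0 = 1, and there is no ∂_4, so H_3 = Z.

(K is a triangulation of the 3-sphere S^3.)

H_0 = Z,  H_1 = 0,  H_2 = 0,  H_3 = Z.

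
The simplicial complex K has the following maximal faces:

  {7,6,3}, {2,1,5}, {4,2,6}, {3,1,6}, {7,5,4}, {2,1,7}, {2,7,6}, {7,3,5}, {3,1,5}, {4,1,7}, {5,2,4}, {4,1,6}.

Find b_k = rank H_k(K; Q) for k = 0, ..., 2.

b_0 = 1, b_1 = 0, b_2 = 0.

We work with the vertex ordering 1 < 2 < 3 < 4 < 5 < 6 < 7. The simplices of K, each written with vertices in increasing order, are:

  0-simplices (7): [1], [2], [3], [4], [5], [6], [7]
  1-simplices (18): [1,2], [1,3], [1,4], [1,5], [1,6], [1,7], [2,4], [2,5], [2,6], [2,7], [3,5], [3,6], [3,7], [4,5], [4,6], [4,7], [5,7], [6,7]
  2-simplices (12): [1,2,5], [1,2,7], [1,3,5], [1,3,6], [1,4,6], [1,4,7], [2,4,5], [2,4,6], [2,6,7], [3,5,7], [3,6,7], [4,5,7]

giving chain groups C_0 ≅ Z^7, C_1 ≅ Z^18, C_2 ≅ Z^12.

The boundary map ∂_1: C_1 → C_0 is given by ∂[p,q] = [q] − [p]. For instance
  ∂[6,7] = [7] − [6].
This gives a 7×18 integer matrix of rank 6; reducing to Smith normal form yields diagonal entries (1,1,1,1,1,1).

Boundary ∂_2: C_2 → C_1 maps a triangle to the signed sum of its edges. For instance
  ∂[2,4,5] = [4,5] − [2,5] + [2,4],
  ∂[1,2,7] = [2,7] − [1,7] + [1,2].
This gives a 18×12 integer matrix of rank 12; reducing to Smith normal form yields diagonal entries (1,1,1,1,1,1,1,1,1,1,1,2).

From H_k ≅ ker(∂_k) / im(∂_{k+1}) we obtain:

  H_0: rank C_0 − rank ∂_1 = 7 − 6 = 1, and the invariant factors of ∂_1 are all 1, so H_0 = Z.
  H_1: rank ker ∂_1 − rank ∂_2 = (18 − 6) − 12 = 0, and ∂_2 has invariant factor 2 > 1, so H_1 = Z_2.
  H_2: rank ker ∂_2 − rank ∂_3 = (12 − 12) − 0 = 0, and there is no ∂_3, so H_2 = 0.

Hence the Betti numbers are b_0 = 1, b_1 = 0, b_2 = 0.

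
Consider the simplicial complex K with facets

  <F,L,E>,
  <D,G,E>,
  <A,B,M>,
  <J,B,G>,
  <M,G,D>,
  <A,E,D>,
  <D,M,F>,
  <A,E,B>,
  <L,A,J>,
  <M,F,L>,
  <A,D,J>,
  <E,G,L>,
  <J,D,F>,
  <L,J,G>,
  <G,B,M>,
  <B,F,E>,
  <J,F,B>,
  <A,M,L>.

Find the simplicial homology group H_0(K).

H_0 = Z.

We work with the vertex ordering A < B < D < E < F < G < J < L < M. The simplices of K, each written with vertices in increasing order, are:

  0-simplices (9): A, B, D, E, F, G, J, L, M
  1-simplices (27): AB, AD, AE, AJ, AL, AM, BE, BF, BG, BJ, BM, DE, DF, DG, DJ, DM, EF, EG, EL, FJ, FL, FM, GJ, GL, GM, JL, LM
  2-simplices (18): ABE, ABM, ADE, ADJ, AJL, ALM, BEF, BFJ, BGJ, BGM, DEG, DFJ, DFM, DGM, EFL, EGL, FLM, GJL

Hence C_0 ≅ Z^9, C_1 ≅ Z^27, C_2 ≅ Z^18.

Boundary ∂_1: C_1 → C_0 sends each edge [p,q] (with p < q) to q − p.
As a 9×27 matrix over Z this has rank 8, with invariant factors (1,1,1,1,1,1,1,1).

Boundary ∂_2: C_2 → C_1 acts by ∂[p,q,r] = [q,r] − [p,r] + [p,q]. For instance
  ∂ADJ = DJ − AJ + AD,
  ∂DGM = GM − DM + DG.
The 27×18 boundary matrix has rank 17 and Smith normal form diag(1,1,1,1,1,1,1,1,1,1,1,1,1,1,1,1,1).

From H_k ≅ ker(∂_k) / im(∂_{k+1}) we obtain:

  H_0: rank C_0 − rank ∂_1 = 9 − 8 = 1, and the invariant factors of ∂_1 are all 1, so H_0 = Z.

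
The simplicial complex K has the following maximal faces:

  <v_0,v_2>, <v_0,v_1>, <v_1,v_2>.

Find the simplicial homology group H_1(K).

Fix the vertex order v_0 < v_1 < v_2 and write every simplex with vertices in increasing order. Then dim K = 1 and the simplices of K are:

  0-simplices (3): [v_0], [v_1], [v_2]
  1-simplices (3): [v_0,v_1], [v_0,v_2], [v_1,v_2]

so the chain groups are C_0 ≅ Z^3, C_1 ≅ Z^3.

∂_1: C_1 → C_0 is given by ∂[p,q] = [q] − [p].
As a 3×3 matrix over Z this has rank 2, with invariant factors (1,1).

Now H_k = ker ∂_k / im ∂_{k+1}, so:

  H_1: rank ker ∂_1 − rank ∂_2 = (3 − 2) − 0 = 1, and there is no ∂_2, so H_1 = Z.

H_1 = Z.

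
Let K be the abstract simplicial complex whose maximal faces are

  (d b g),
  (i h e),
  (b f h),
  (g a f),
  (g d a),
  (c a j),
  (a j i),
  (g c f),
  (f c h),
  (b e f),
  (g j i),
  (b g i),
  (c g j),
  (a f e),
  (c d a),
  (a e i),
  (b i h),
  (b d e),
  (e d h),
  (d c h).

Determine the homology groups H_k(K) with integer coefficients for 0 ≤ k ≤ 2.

H_0 ≅ Z,  H_1 ≅ Z × Z/2,  H_2 = 0.

Take the total order a < b < c < d < e < f < g < h < i < j on the vertex set. Then K (dimension 2) consists of the simplices:

  0-simplices (10): a, b, c, d, e, f, g, h, i, j
  1-simplices (30): ac, ad, ae, af, ag, ai, aj, bd, be, bf, bg, bh, bi, cd, cf, cg, ch, cj, de, dg, dh, ef, eh, ei, fg, fh, gi, gj, hi, ij
  2-simplices (20): acd, acj, adg, aef, aei, afg, aij, bde, bdg, bef, bfh, bgi, bhi, cdh, cfg, cfh, cgj, deh, ehi, gij

so the chain groups are C_0 ≅ Z^10, C_1 ≅ Z^30, C_2 ≅ Z^20.

The boundary map ∂_1: C_1 → C_0 maps an edge to its endpoints' difference, ∂[p,q] = q − p. For instance
  ∂ac = c − a.
The 10×30 boundary matrix has rank 9 and Smith normal form diag(1,1,1,1,1,1,1,1,1).

The boundary map ∂_2: C_2 → C_1 sends each 2-simplex [p,q,r] to [q,r] − [p,r] + [p,q]. For instance
  ∂bgi = gi − bi + bg,
  ∂bef = ef − bf + be.
As a 30×20 matrix over Z this has rank 20, with invariant factors (1,1,1,1,1,1,1,1,1,1,1,1,1,1,1,1,1,1,1,2).

Computing H_k = (kernel of ∂_k) / (image of ∂_{k+1}):

  H_0: rank C_0 − rank ∂_1 = 10 − 9 = 1, and the invariant factors of ∂_1 are all 1, so H_0 = Z.
  H_1: rank ker ∂_1 − rank ∂_2 = (30 − 9) − 20 = 1, and ∂_2 has invariant factor 2 > 1, so H_1 = Z × Z/2.
  H_2: rank ker ∂_2 − rank ∂_3 = (20 − 20) − 0 = 0, and there is no ∂_3, so H_2 = 0.

As a check, the Euler characteristic is 10 − 30 + 20 = 0, which agrees with 1 − 1 + 0 = 0.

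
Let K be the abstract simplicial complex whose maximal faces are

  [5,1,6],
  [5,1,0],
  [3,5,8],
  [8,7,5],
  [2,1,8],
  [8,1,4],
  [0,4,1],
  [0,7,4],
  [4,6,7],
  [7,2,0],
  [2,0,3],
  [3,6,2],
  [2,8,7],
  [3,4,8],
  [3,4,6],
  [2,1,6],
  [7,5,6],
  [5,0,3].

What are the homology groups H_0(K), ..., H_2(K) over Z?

H_0 ≅ Z,  H_1 ≅ Z^2,  H_2 ≅ Z.

Take the total order 0 < 1 < 2 < 3 < 4 < 5 < 6 < 7 < 8 on the vertex set. Then K (dimension 2) consists of the simplices:

  0-simplices (9): [0], [1], [2], [3], [4], [5], [6], [7], [8]
  1-simplices (27): (27 of them)
  2-simplices (18): [0,1,4], [0,1,5], [0,2,3], [0,2,7], [0,3,5], [0,4,7], [1,2,6], [1,2,8], [1,4,8], [1,5,6], [2,3,6], [2,7,8], [3,4,6], [3,4,8], [3,5,8], [4,6,7], [5,6,7], [5,7,8]

giving chain groups C_0 ≅ Z^9, C_1 ≅ Z^27, C_2 ≅ Z^18.

∂_1: C_1 → C_0 is given by ∂[p,q] = [q] − [p]. For instance
  ∂[7,8] = [8] − [7].
As a 9×27 matrix over Z this has rank 8, with invariant factors (1,1,1,1,1,1,1,1).

∂_2: C_2 → C_1 acts by ∂[p,q,r] = [q,r] − [p,r] + [p,q]. For instance
  ∂[2,7,8] = [7,8] − [2,8] + [2,7],
  ∂[0,1,5] = [1,5] − [0,5] + [0,1].
The 27×18 boundary matrix has rank 17 and Smith normal form diag(1,1,1,1,1,1,1,1,1,1,1,1,1,1,1,1,1).

Reading off H_k = ker ∂_k / im ∂_{k+1}:

  H_0: rank C_0 − rank ∂_1 = 9 − 8 = 1, and the invariant factors of ∂_1 are all 1, so H_0 ≅ Z.
  H_1: rank ker ∂_1 − rank ∂_2 = (27 − 8) − 17 = 2, and the invariant factors of ∂_2 are all 1, so H_1 ≅ Z^2.
  H_2: rank ker ∂_2 − rank ∂_3 = (18 − 17) − 0 = 1, and there is no ∂_3, so H_2 ≅ Z.

As a check, the Euler characteristic is 9 − 27 + 18 = 0, which agrees with 1 − 2 + 1 = 0.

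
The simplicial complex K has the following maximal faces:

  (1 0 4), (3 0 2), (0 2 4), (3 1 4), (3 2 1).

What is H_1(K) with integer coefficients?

H_1 = Z.

Order the vertices as 0 < 1 < 2 < 3 < 4. Listing each simplex with vertices in this order, K has dimension 2 with simplices:

  0-simplices (5): [0], [1], [2], [3], [4]
  1-simplices (10): [0,1], [0,2], [0,3], [0,4], [1,2], [1,3], [1,4], [2,3], [2,4], [3,4]
  2-simplices (5): [0,1,4], [0,2,3], [0,2,4], [1,2,3], [1,3,4]

giving chain groups C_0 ≅ Z^5, C_1 ≅ Z^10, C_2 ≅ Z^5.

∂_1: C_1 → C_0 is given by ∂[p,q] = [q] − [p].
The resulting 5×10 matrix has rank 4, and its Smith normal form has invariant factors (1,1,1,1).

Boundary ∂_2: C_2 → C_1 maps a triangle to the signed sum of its edges. For instance
  ∂[0,1,4] = [1,4] − [0,4] + [0,1],
  ∂[0,2,4] = [2,4] − [0,4] + [0,2].
This gives a 10×5 integer matrix of rank 5; reducing to Smith normal form yields diagonal entries (1,1,1,1,1).

Reading off H_k = ker ∂_k / im ∂_{k+1}:

  H_1: rank ker ∂_1 − rank ∂_2 = (10 − 4) − 5 = 1, and the invariant factors of ∂_2 are all 1, so H_1 ≅ Z.

(K is a triangulation of the Möbius band.)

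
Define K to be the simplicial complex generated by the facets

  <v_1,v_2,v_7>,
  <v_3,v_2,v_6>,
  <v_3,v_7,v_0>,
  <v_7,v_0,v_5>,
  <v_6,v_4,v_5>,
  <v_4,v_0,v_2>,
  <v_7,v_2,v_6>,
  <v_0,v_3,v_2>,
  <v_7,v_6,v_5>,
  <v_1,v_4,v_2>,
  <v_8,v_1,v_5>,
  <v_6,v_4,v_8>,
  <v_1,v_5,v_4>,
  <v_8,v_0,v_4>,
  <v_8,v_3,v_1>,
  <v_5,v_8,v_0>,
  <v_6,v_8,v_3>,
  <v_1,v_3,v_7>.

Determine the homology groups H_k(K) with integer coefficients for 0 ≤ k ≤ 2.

We work with the vertex ordering v_0 < v_1 < v_2 < v_3 < v_4 < v_5 < v_6 < v_7 < v_8. The simplices of K, each written with vertices in increasing order, are:

  0-simplices (9): [v_0], [v_1], [v_2], [v_3], [v_4], [v_5], [v_6], [v_7], [v_8]
  1-simplices (27): (27 of them)
  2-simplices (18): (18 of them)

so the chain groups are C_0 ≅ Z^9, C_1 ≅ Z^27, C_2 ≅ Z^18.

The boundary map ∂_1: C_1 → C_0 sends each edge [p,q] (with p < q) to q − p.
This gives a 9×27 integer matrix of rank 8; reducing to Smith normal form yields diagonal entries (1,1,1,1,1,1,1,1).

∂_2: C_2 → C_1 maps a triangle to the signed sum of its edges. For instance
  ∂[v_1,v_2,v_7] = [v_2,v_7] − [v_1,v_7] + [v_1,v_2],
  ∂[v_0,v_4,v_8] = [v_4,v_8] − [v_0,v_8] + [v_0,v_4].
The resulting 27×18 matrix has rank 18, and its Smith normal form has invariant factors (1,1,1,1,1,1,1,1,1,1,1,1,1,1,1,1,1,2).

Now H_k = ker ∂_k / im ∂_{k+1}, so:

  H_0: rank C_0 − rank ∂_1 = 9 − 8 = 1, and the invariant factors of ∂_1 are all 1, so H_0 = Z.
  H_1: rank ker ∂_1 − rank ∂_2 = (27 − 8) − 18 = 1, and ∂_2 has invariant factor 2 > 1, so H_1 = Z ⊕ Z/2.
  H_2: rank ker ∂_2 − rank ∂_3 = (18 − 18) − 0 = 0, and there is no ∂_3, so H_2 = 0.

H_0 ≅ Z,  H_1 ≅ Z ⊕ Z/2,  H_2 = 0.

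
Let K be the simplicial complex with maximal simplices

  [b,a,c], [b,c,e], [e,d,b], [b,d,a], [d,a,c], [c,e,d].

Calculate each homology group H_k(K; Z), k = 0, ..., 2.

H_0 ≅ Z,  H_1 = 0,  H_2 ≅ Z.

We work with the vertex ordering a < b < c < d < e. The simplices of K, each written with vertices in increasing order, are:

  0-simplices (5): a, b, c, d, e
  1-simplices (9): ab, ac, ad, bc, bd, be, cd, ce, de
  2-simplices (6): abc, abd, acd, bce, bde, cde

Hence C_0 ≅ Z^5, C_1 ≅ Z^9, C_2 ≅ Z^6.

The boundary map ∂_1: C_1 → C_0 sends each edge [p,q] (with p < q) to q − p. For instance
  ∂be = e − b.
As a 5×9 matrix over Z this has rank 4, with invariant factors (1,1,1,1).

The boundary map ∂_2: C_2 → C_1 maps a triangle to the signed sum of its edges. For instance
  ∂cde = de − ce + cd,
  ∂bde = de − be + bd.
As a 9×6 matrix over Z this has rank 5, with invariant factors (1,1,1,1,1).

Now H_k = ker ∂_k / im ∂_{k+1}, so:

  H_0: rank C_0 − rank ∂_1 = 5 − 4 = 1, and the invariant factors of ∂_1 are all 1, so H_0 ≅ Z.
  H_1: rank ker ∂_1 − rank ∂_2 = (9 − 4) − 5 = 0, and the invariant factors of ∂_2 are all 1, so H_1 ≅ 0.
  H_2: rank ker ∂_2 − rank ∂_3 = (6 − 5) − 0 = 1, and there is no ∂_3, so H_2 ≅ Z.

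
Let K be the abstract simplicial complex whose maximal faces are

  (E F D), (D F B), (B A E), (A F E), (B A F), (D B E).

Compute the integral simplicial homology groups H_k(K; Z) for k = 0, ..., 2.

K has 5 vertices, 9 edges, 6 triangles.
rank ∂_0 = 0, rank ∂_1 = 4 ⇒ b_0 = 5 − 0 − 4 = 1; all invariant factors of ∂_1 are 1 so no torsion. So H_0 = Z.
rank ∂_1 = 4, rank ∂_2 = 5 ⇒ b_1 = 9 − 4 − 5 = 0; all invariant factors of ∂_2 are 1 so no torsion. So H_1 = 0.
rank ∂_2 = 5, rank ∂_3 = 0 ⇒ b_2 = 6 − 5 − 0 = 1. So H_2 = Z.

H_0 ≅ Z,  H_1 = 0,  H_2 ≅ Z.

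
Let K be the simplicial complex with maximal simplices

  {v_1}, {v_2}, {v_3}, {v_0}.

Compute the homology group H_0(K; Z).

K has 4 vertices.
rank ∂_0 = 0, rank ∂_1 = 0 ⇒ b_0 = 4 − 0 − 0 = 4. So H_0 = Z^4.

H_0 ≅ Z^4.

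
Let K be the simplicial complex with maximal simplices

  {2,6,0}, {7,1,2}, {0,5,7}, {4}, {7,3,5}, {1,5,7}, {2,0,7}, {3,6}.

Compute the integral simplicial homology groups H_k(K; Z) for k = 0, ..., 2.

K has 8 vertices, 13 edges, 6 triangles.
rank ∂_0 = 0, rank ∂_1 = 6 ⇒ b_0 = 8 − 0 − 6 = 2; all invariant factors of ∂_1 are 1 so no torsion. So H_0 = Z^2.
rank ∂_1 = 6, rank ∂_2 = 6 ⇒ b_1 = 13 − 6 − 6 = 1; all invariant factors of ∂_2 are 1 so no torsion. So H_1 = Z.
rank ∂_2 = 6, rank ∂_3 = 0 ⇒ b_2 = 6 − 6 − 0 = 0. So H_2 = 0.

H_0 ≅ Z^2,  H_1 ≅ Z,  H_2 = 0.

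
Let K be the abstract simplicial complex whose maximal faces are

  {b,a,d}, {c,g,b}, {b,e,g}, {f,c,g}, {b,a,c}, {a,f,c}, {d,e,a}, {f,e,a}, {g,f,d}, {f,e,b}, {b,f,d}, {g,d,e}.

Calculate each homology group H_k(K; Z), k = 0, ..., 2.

We work with the vertex ordering a < b < c < d < e < f < g. The simplices of K, each written with vertices in increasing order, are:

  0-simplices (7): a, b, c, d, e, f, g
  1-simplices (18): ab, ac, ad, ae, af, bc, bd, be, bf, bg, cf, cg, de, df, dg, ef, eg, fg
  2-simplices (12): abc, abd, acf, ade, aef, bcg, bdf, bef, beg, cfg, deg, dfg

giving chain groups C_0 ≅ Z^7, C_1 ≅ Z^18, C_2 ≅ Z^12.

The boundary map ∂_1: C_1 → C_0 is given by ∂[p,q] = [q] − [p]. For instance
  ∂bf = f − b.
The 7×18 boundary matrix has rank 6 and Smith normal form diag(1,1,1,1,1,1).

∂_2: C_2 → C_1 sends each 2-simplex [p,q,r] to [q,r] − [p,r] + [p,q]. For instance
  ∂deg = eg − dg + de,
  ∂acf = cf − af + ac.
The 18×12 boundary matrix has rank 12 and Smith normal form diag(1,1,1,1,1,1,1,1,1,1,1,2).

Reading off H_k = ker ∂_k / im ∂_{k+1}:

  H_0: rank C_0 − rank ∂_1 = 7 − 6 = 1, and the invariant factors of ∂_1 are all 1, so H_0 = Z.
  H_1: rank ker ∂_1 − rank ∂_2 = (18 − 6) − 12 = 0, and ∂_2 has invariant factor 2 > 1, so H_1 = Z/2.
  H_2: rank ker ∂_2 − rank ∂_3 = (12 − 12) − 0 = 0, and there is no ∂_3, so H_2 = 0.

H_0 ≅ Z,  H_1 ≅ Z/2,  H_2 = 0.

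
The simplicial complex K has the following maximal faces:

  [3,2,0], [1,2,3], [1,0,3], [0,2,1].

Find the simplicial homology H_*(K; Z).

H_0 = Z,  H_1 = 0,  H_2 = Z.

Fix the vertex order 0 < 1 < 2 < 3 and write every simplex with vertices in increasing order. Then dim K = 2 and the simplices of K are:

  0-simplices (4): [0], [1], [2], [3]
  1-simplices (6): [0,1], [0,2], [0,3], [1,2], [1,3], [2,3]
  2-simplices (4): [0,1,2], [0,1,3], [0,2,3], [1,2,3]

giving chain groups C_0 ≅ Z^4, C_1 ≅ Z^6, C_2 ≅ Z^4.

Boundary ∂_1: C_1 → C_0 sends each edge [p,q] (with p < q) to q − p.
This gives a 4×6 integer matrix of rank 3; reducing to Smith normal form yields diagonal entries (1,1,1).

The boundary map ∂_2: C_2 → C_1 acts by ∂[p,q,r] = [q,r] − [p,r] + [p,q]. For instance
  ∂[0,1,3] = [1,3] − [0,3] + [0,1],
  ∂[1,2,3] = [2,3] − [1,3] + [1,2].
The 6×4 boundary matrix has rank 3 and Smith normal form diag(1,1,1).

Now H_k = ker ∂_k / im ∂_{k+1}, so:

  H_0: rank C_0 − rank ∂_1 = 4 − 3 = 1, and the invariant factors of ∂_1 are all 1, so H_0 ≅ Z.
  H_1: rank ker ∂_1 − rank ∂_2 = (6 − 3) − 3 = 0, and the invariant factors of ∂_2 are all 1, so H_1 ≅ 0.
  H_2: rank ker ∂_2 − rank ∂_3 = (4 − 3) − 0 = 1, and there is no ∂_3, so H_2 ≅ Z.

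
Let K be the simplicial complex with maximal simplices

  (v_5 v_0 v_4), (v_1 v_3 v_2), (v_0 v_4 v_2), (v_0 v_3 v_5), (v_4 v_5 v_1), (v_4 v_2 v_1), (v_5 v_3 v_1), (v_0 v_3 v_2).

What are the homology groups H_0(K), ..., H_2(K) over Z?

H_0 = Z,  H_1 = 0,  H_2 = Z.

We work with the vertex ordering v_0 < v_1 < v_2 < v_3 < v_4 < v_5. The simplices of K, each written with vertices in increasing order, are:

  0-simplices (6): [v_0], [v_1], [v_2], [v_3], [v_4], [v_5]
  1-simplices (12): [v_0,v_2], [v_0,v_3], [v_0,v_4], [v_0,v_5], [v_1,v_2], [v_1,v_3], [v_1,v_4], [v_1,v_5], [v_2,v_3], [v_2,v_4], [v_3,v_5], [v_4,v_5]
  2-simplices (8): [v_0,v_2,v_3], [v_0,v_2,v_4], [v_0,v_3,v_5], [v_0,v_4,v_5], [v_1,v_2,v_3], [v_1,v_2,v_4], [v_1,v_3,v_5], [v_1,v_4,v_5]

Hence C_0 ≅ Z^6, C_1 ≅ Z^12, C_2 ≅ Z^8.

Boundary ∂_1: C_1 → C_0 is given by ∂[p,q] = [q] − [p].
This gives a 6×12 integer matrix of rank 5; reducing to Smith normal form yields diagonal entries (1,1,1,1,1).

Boundary ∂_2: C_2 → C_1 maps a triangle to the signed sum of its edges. For instance
  ∂[v_0,v_3,v_5] = [v_3,v_5] − [v_0,v_5] + [v_0,v_3],
  ∂[v_1,v_2,v_4] = [v_2,v_4] − [v_1,v_4] + [v_1,v_2].
As a 12×8 matrix over Z this has rank 7, with invariant factors (1,1,1,1,1,1,1).

Computing H_k = (kernel of ∂_k) / (image of ∂_{k+1}):

  H_0: rank C_0 − rank ∂_1 = 6 − 5 = 1, and the invariant factors of ∂_1 are all 1, so H_0 = Z.
  H_1: rank ker ∂_1 − rank ∂_2 = (12 − 5) − 7 = 0, and the invariant factors of ∂_2 are all 1, so H_1 = 0.
  H_2: rank ker ∂_2 − rank ∂_3 = (8 − 7) − 0 = 1, and there is no ∂_3, so H_2 = Z.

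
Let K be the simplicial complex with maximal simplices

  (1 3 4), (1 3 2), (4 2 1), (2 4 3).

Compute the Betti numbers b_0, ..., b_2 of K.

K has 4 vertices, 6 edges, 4 triangles.
rank ∂_0 = 0, rank ∂_1 = 3 ⇒ b_0 = 4 − 0 − 3 = 1; all invariant factors of ∂_1 are 1 so no torsion. So H_0 ≅ Z.
rank ∂_1 = 3, rank ∂_2 = 3 ⇒ b_1 = 6 − 3 − 3 = 0; all invariant factors of ∂_2 are 1 so no torsion. So H_1 ≅ 0.
rank ∂_2 = 3, rank ∂_3 = 0 ⇒ b_2 = 4 − 3 − 0 = 1. So H_2 ≅ Z.

b_0 = 1, b_1 = 0, b_2 = 1.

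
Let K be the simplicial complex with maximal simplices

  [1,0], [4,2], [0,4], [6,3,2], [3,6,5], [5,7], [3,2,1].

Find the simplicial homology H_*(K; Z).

K has 8 vertices, 11 edges, 3 triangles.
rank ∂_0 = 0, rank ∂_1 = 7 ⇒ b_0 = 8 − 0 − 7 = 1; all invariant factors of ∂_1 are 1 so no torsion. So H_0 = Z.
rank ∂_1 = 7, rank ∂_2 = 3 ⇒ b_1 = 11 − 7 − 3 = 1; all invariant factors of ∂_2 are 1 so no torsion. So H_1 = Z.
rank ∂_2 = 3, rank ∂_3 = 0 ⇒ b_2 = 3 − 3 − 0 = 0. So H_2 = 0.

H_0 = Z,  H_1 = Z,  H_2 = 0.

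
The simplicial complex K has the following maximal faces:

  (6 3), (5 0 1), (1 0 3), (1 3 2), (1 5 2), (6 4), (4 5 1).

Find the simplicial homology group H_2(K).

We work with the vertex ordering 0 < 1 < 2 < 3 < 4 < 5 < 6. The simplices of K, each written with vertices in increasing order, are:

  0-simplices (7): [0], [1], [2], [3], [4], [5], [6]
  1-simplices (12): [0,1], [0,3], [0,5], [1,2], [1,3], [1,4], [1,5], [2,3], [2,5], [3,6], [4,5], [4,6]
  2-simplices (5): [0,1,3], [0,1,5], [1,2,3], [1,2,5], [1,4,5]

so the chain groups are C_0 ≅ Z^7, C_1 ≅ Z^12, C_2 ≅ Z^5.

The boundary map ∂_1: C_1 → C_0 is given by ∂[p,q] = [q] − [p].
The 7×12 boundary matrix has rank 6 and Smith normal form diag(1,1,1,1,1,1).

The boundary map ∂_2: C_2 → C_1 acts by ∂[p,q,r] = [q,r] − [p,r] + [p,q]. For instance
  ∂[0,1,5] = [1,5] − [0,5] + [0,1],
  ∂[1,2,5] = [2,5] − [1,5] + [1,2].
The 12×5 boundary matrix has rank 5 and Smith normal form diag(1,1,1,1,1).

Computing H_k = (kernel of ∂_k) / (image of ∂_{k+1}):

  H_2: rank ker ∂_2 − rank ∂_3 = (5 − 5) − 0 = 0, and there is no ∂_3, so H_2 = 0.

H_2 ≅ 0.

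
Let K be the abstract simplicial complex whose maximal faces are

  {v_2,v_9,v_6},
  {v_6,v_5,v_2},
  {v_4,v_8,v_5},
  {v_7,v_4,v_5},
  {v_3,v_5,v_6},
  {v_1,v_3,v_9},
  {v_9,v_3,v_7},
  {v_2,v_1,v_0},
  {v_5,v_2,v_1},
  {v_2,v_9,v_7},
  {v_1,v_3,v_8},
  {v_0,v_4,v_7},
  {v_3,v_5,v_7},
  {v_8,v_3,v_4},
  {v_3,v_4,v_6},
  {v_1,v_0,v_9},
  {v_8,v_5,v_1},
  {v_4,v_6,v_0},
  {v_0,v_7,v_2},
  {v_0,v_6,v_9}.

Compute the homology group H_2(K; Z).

H_2 = 0.

Take the total order v_0 < v_1 < v_2 < v_3 < v_4 < v_5 < v_6 < v_7 < v_8 < v_9 on the vertex set. Then K (dimension 2) consists of the simplices:

  0-simplices (10): [v_0], [v_1], [v_2], [v_3], [v_4], [v_5], [v_6], [v_7], [v_8], [v_9]
  1-simplices (30): (30 of them)
  2-simplices (20): (20 of them)

giving chain groups C_0 ≅ Z^10, C_1 ≅ Z^30, C_2 ≅ Z^20.

Boundary ∂_1: C_1 → C_0 maps an edge to its endpoints' difference, ∂[p,q] = q − p. For instance
  ∂[v_6,v_9] = [v_9] − [v_6].
The resulting 10×30 matrix has rank 9, and its Smith normal form has invariant factors (1,1,1,1,1,1,1,1,1).

Boundary ∂_2: C_2 → C_1 acts by ∂[p,q,r] = [q,r] − [p,r] + [p,q]. For instance
  ∂[v_4,v_5,v_8] = [v_5,v_8] − [v_4,v_8] + [v_4,v_5],
  ∂[v_1,v_3,v_9] = [v_3,v_9] − [v_1,v_9] + [v_1,v_3].
The resulting 30×20 matrix has rank 20, and its Smith normal form has invariant factors (1,1,1,1,1,1,1,1,1,1,1,1,1,1,1,1,1,1,1,2).

Reading off H_k = ker ∂_k / im ∂_{k+1}:

  H_2: rank ker ∂_2 − rank ∂_3 = (20 − 20) − 0 = 0, and there is no ∂_3, so H_2 = 0.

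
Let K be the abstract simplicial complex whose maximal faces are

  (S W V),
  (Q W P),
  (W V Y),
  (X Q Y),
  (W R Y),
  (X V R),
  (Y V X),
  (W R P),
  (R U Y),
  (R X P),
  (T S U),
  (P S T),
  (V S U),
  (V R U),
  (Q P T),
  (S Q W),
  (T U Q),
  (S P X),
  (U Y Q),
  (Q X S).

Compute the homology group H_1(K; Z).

H_1 ≅ Z × Z/2.

Fix the vertex order P < Q < R < S < T < U < V < W < X < Y and write every simplex with vertices in increasing order. Then dim K = 2 and the simplices of K are:

  0-simplices (10): P, Q, R, S, T, U, V, W, X, Y
  1-simplices (30): PQ, PR, PS, PT, PW, PX, QS, QT, QU, QW, QX, QY, RU, RV, RW, RX, RY, ST, SU, SV, SW, SX, TU, UV, UY, VW, VX, VY, WY, XY
  2-simplices (20): PQT, PQW, PRW, PRX, PST, PSX, QSW, QSX, QTU, QUY, QXY, RUV, RUY, RVX, RWY, STU, SUV, SVW, VWY, VXY

so the chain groups are C_0 ≅ Z^10, C_1 ≅ Z^30, C_2 ≅ Z^20.

The boundary map ∂_1: C_1 → C_0 sends each edge [p,q] (with p < q) to q − p.
As a 10×30 matrix over Z this has rank 9, with invariant factors (1,1,1,1,1,1,1,1,1).

∂_2: C_2 → C_1 acts by ∂[p,q,r] = [q,r] − [p,r] + [p,q]. For instance
  ∂STU = TU − SU + ST,
  ∂RWY = WY − RY + RW.
The resulting 30×20 matrix has rank 20, and its Smith normal form has invariant factors (1,1,1,1,1,1,1,1,1,1,1,1,1,1,1,1,1,1,1,2).

Reading off H_k = ker ∂_k / im ∂_{k+1}:

  H_1: rank ker ∂_1 − rank ∂_2 = (30 − 9) − 20 = 1, and ∂_2 has invariant factor 2 > 1, so H_1 ≅ Z × Z/2.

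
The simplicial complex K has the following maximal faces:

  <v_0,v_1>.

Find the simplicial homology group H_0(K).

Order the vertices as v_0 < v_1. Listing each simplex with vertices in this order, K has dimension 1 with simplices:

  0-simplices (2): [v_0], [v_1]
  1-simplices (1): [v_0,v_1]

giving chain groups C_0 ≅ Z^2, C_1 ≅ Z^1.

Boundary ∂_1: C_1 → C_0 maps an edge to its endpoints' difference, ∂[p,q] = q − p. For instance
  ∂[v_0,v_1] = [v_1] − [v_0].
The resulting 2×1 matrix has rank 1, and its Smith normal form has invariant factors (1).

Reading off H_k = ker ∂_k / im ∂_{k+1}:

  H_0: rank C_0 − rank ∂_1 = 2 − 1 = 1, and the invariant factors of ∂_1 are all 1, so H_0 = Z.

H_0 = Z.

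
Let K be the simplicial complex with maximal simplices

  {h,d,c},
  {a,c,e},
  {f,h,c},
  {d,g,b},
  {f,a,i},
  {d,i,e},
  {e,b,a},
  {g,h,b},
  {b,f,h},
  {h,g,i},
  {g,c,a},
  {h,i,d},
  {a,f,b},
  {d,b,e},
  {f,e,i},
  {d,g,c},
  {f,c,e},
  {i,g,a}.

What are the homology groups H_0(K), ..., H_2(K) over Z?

H_0 = Z,  H_1 = Z ⊕ Z/2,  H_2 = 0.

Order the vertices as a < b < c < d < e < f < g < h < i. Listing each simplex with vertices in this order, K has dimension 2 with simplices:

  0-simplices (9): a, b, c, d, e, f, g, h, i
  1-simplices (27): ab, ac, ae, af, ag, ai, bd, be, bf, bg, bh, cd, ce, cf, cg, ch, de, dg, dh, di, ef, ei, fh, fi, gh, gi, hi
  2-simplices (18): abe, abf, ace, acg, afi, agi, bde, bdg, bfh, bgh, cdg, cdh, cef, cfh, dei, dhi, efi, ghi

giving chain groups C_0 ≅ Z^9, C_1 ≅ Z^27, C_2 ≅ Z^18.

Boundary ∂_1: C_1 → C_0 maps an edge to its endpoints' difference, ∂[p,q] = q − p. For instance
  ∂gi = i − g.
The 9×27 boundary matrix has rank 8 and Smith normal form diag(1,1,1,1,1,1,1,1).

Boundary ∂_2: C_2 → C_1 maps a triangle to the signed sum of its edges. For instance
  ∂bgh = gh − bh + bg,
  ∂abf = bf − af + ab.
The 27×18 boundary matrix has rank 18 and Smith normal form diag(1,1,1,1,1,1,1,1,1,1,1,1,1,1,1,1,1,2).

Computing H_k = (kernel of ∂_k) / (image of ∂_{k+1}):

  H_0: rank C_0 − rank ∂_1 = 9 − 8 = 1, and the invariant factors of ∂_1 are all 1, so H_0 = Z.
  H_1: rank ker ∂_1 − rank ∂_2 = (27 − 8) − 18 = 1, and ∂_2 has invariant factor 2 > 1, so H_1 = Z ⊕ Z/2.
  H_2: rank ker ∂_2 − rank ∂_3 = (18 − 18) − 0 = 0, and there is no ∂_3, so H_2 = 0.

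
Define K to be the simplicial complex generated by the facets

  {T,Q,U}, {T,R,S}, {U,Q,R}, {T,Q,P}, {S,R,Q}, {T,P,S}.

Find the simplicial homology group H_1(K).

H_1 = Z.

We work with the vertex ordering P < Q < R < S < T < U. The simplices of K, each written with vertices in increasing order, are:

  0-simplices (6): P, Q, R, S, T, U
  1-simplices (12): PQ, PS, PT, QR, QS, QT, QU, RS, RT, RU, ST, TU
  2-simplices (6): PQT, PST, QRS, QRU, QTU, RST

so the chain groups are C_0 ≅ Z^6, C_1 ≅ Z^12, C_2 ≅ Z^6.

The boundary map ∂_1: C_1 → C_0 maps an edge to its endpoints' difference, ∂[p,q] = q − p. For instance
  ∂PQ = Q − P.
The 6×12 boundary matrix has rank 5 and Smith normal form diag(1,1,1,1,1).

∂_2: C_2 → C_1 acts by ∂[p,q,r] = [q,r] − [p,r] + [p,q]. For instance
  ∂QRS = RS − QS + QR,
  ∂QTU = TU − QU + QT.
The resulting 12×6 matrix has rank 6, and its Smith normal form has invariant factors (1,1,1,1,1,1).

Computing H_k = (kernel of ∂_k) / (image of ∂_{k+1}):

  H_1: rank ker ∂_1 − rank ∂_2 = (12 − 5) − 6 = 1, and the invariant factors of ∂_2 are all 1, so H_1 = Z.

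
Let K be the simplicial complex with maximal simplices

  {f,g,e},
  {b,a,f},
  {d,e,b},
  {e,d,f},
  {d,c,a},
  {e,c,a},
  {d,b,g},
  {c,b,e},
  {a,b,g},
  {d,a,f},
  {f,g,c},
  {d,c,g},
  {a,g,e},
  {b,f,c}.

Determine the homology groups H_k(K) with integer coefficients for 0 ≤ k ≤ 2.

H_0 = Z,  H_1 = Z^2,  H_2 = Z.

Order the vertices as a < b < c < d < e < f < g. Listing each simplex with vertices in this order, K has dimension 2 with simplices:

  0-simplices (7): a, b, c, d, e, f, g
  1-simplices (21): ab, ac, ad, ae, af, ag, bc, bd, be, bf, bg, cd, ce, cf, cg, de, df, dg, ef, eg, fg
  2-simplices (14): abf, abg, acd, ace, adf, aeg, bce, bcf, bde, bdg, cdg, cfg, def, efg

Hence C_0 ≅ Z^7, C_1 ≅ Z^21, C_2 ≅ Z^14.

The boundary map ∂_1: C_1 → C_0 is given by ∂[p,q] = [q] − [p]. For instance
  ∂ae = e − a.
The 7×21 boundary matrix has rank 6 and Smith normal form diag(1,1,1,1,1,1).

The boundary map ∂_2: C_2 → C_1 acts by ∂[p,q,r] = [q,r] − [p,r] + [p,q]. For instance
  ∂cdg = dg − cg + cd,
  ∂bdg = dg − bg + bd.
The 21×14 boundary matrix has rank 13 and Smith normal form diag(1,1,1,1,1,1,1,1,1,1,1,1,1).

Reading off H_k = ker ∂_k / im ∂_{k+1}:

  H_0: rank C_0 − rank ∂_1 = 7 − 6 = 1, and the invariant factors of ∂_1 are all 1, so H_0 ≅ Z.
  H_1: rank ker ∂_1 − rank ∂_2 = (21 − 6) − 13 = 2, and the invariant factors of ∂_2 are all 1, so H_1 ≅ Z^2.
  H_2: rank ker ∂_2 − rank ∂_3 = (14 − 13) − 0 = 1, and there is no ∂_3, so H_2 ≅ Z.

As a check, the Euler characteristic is 7 − 21 + 14 = 0, which agrees with 1 − 2 + 1 = 0.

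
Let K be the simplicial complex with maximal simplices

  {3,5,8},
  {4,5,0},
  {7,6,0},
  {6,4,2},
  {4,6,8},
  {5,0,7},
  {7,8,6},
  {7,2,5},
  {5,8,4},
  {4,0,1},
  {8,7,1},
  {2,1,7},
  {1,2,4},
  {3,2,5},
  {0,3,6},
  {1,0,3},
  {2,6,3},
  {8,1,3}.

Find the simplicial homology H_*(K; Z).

Fix the vertex order 0 < 1 < 2 < 3 < 4 < 5 < 6 < 7 < 8 and write every simplex with vertices in increasing order. Then dim K = 2 and the simplices of K are:

  0-simplices (9): [0], [1], [2], [3], [4], [5], [6], [7], [8]
  1-simplices (27): (27 of them)
  2-simplices (18): [0,1,3], [0,1,4], [0,3,6], [0,4,5], [0,5,7], [0,6,7], [1,2,4], [1,2,7], [1,3,8], [1,7,8], [2,3,5], [2,3,6], [2,4,6], [2,5,7], [3,5,8], [4,5,8], [4,6,8], [6,7,8]

Hence C_0 ≅ Z^9, C_1 ≅ Z^27, C_2 ≅ Z^18.

Boundary ∂_1: C_1 → C_0 maps an edge to its endpoints' difference, ∂[p,q] = q − p. For instance
  ∂[3,6] = [6] − [3].
As a 9×27 matrix over Z this has rank 8, with invariant factors (1,1,1,1,1,1,1,1).

The boundary map ∂_2: C_2 → C_1 maps a triangle to the signed sum of its edges. For instance
  ∂[4,6,8] = [6,8] − [4,8] + [4,6],
  ∂[2,3,6] = [3,6] − [2,6] + [2,3].
This gives a 27×18 integer matrix of rank 17; reducing to Smith normal form yields diagonal entries (1,1,1,1,1,1,1,1,1,1,1,1,1,1,1,1,1).

Computing H_k = (kernel of ∂_k) / (image of ∂_{k+1}):

  H_0: rank C_0 − rank ∂_1 = 9 − 8 = 1, and the invariant factors of ∂_1 are all 1, so H_0 ≅ Z.
  H_1: rank ker ∂_1 − rank ∂_2 = (27 − 8) − 17 = 2, and the invariant factors of ∂_2 are all 1, so H_1 ≅ Z^2.
  H_2: rank ker ∂_2 − rank ∂_3 = (18 − 17) − 0 = 1, and there is no ∂_3, so H_2 ≅ Z.

H_0 ≅ Z,  H_1 ≅ Z^2,  H_2 ≅ Z.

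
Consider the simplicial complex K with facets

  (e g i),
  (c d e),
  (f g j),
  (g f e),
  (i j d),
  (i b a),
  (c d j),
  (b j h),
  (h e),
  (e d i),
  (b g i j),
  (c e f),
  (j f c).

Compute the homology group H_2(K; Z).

Fix the vertex order a < b < c < d < e < f < g < h < i < j and write every simplex with vertices in increasing order. Then dim K = 3 and the simplices of K are:

  0-simplices (10): a, b, c, d, e, f, g, h, i, j
  1-simplices (23): ab, ai, bg, bh, bi, bj, cd, ce, cf, cj, de, di, dj, ef, eg, eh, ei, fg, fj, gi, gj, hj, ij
  2-simplices (15): abi, bgi, bgj, bhj, bij, cde, cdj, cef, cfj, dei, dij, efg, egi, fgj, gij
  3-simplices (1): bgij

Hence C_0 ≅ Z^10, C_1 ≅ Z^23, C_2 ≅ Z^15, C_3 ≅ Z^1.

The boundary map ∂_1: C_1 → C_0 maps an edge to its endpoints' difference, ∂[p,q] = q − p. For instance
  ∂hj = j − h.
The 10×23 boundary matrix has rank 9 and Smith normal form diag(1,1,1,1,1,1,1,1,1).

Boundary ∂_2: C_2 → C_1 acts by ∂[p,q,r] = [q,r] − [p,r] + [p,q]. For instance
  ∂fgj = gj − fj + fg,
  ∂cef = ef − cf + ce.
As a 23×15 matrix over Z this has rank 13, with invariant factors (1,1,1,1,1,1,1,1,1,1,1,1,1).

Boundary ∂_3: C_3 → C_2 sends each 3-simplex σ to the alternating sum Σ_i (−1)^i (σ with its i-th vertex removed). For instance
  ∂bgij = gij − bij + bgj − bgi.
The 15×1 boundary matrix has rank 1 and Smith normal form diag(1).

Computing H_k = (kernel of ∂_k) / (image of ∂_{k+1}):

  H_2: rank ker ∂_2 − rank ∂_3 = (15 − 13) − 1 = 1, and the invariant factors of ∂_3 are all 1, so H_2 = Z.

H_2 ≅ Z.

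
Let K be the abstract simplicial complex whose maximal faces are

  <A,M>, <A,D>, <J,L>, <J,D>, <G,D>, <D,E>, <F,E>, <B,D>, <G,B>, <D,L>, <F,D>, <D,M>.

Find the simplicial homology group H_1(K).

H_1 ≅ Z^4.

Order the vertices as A < B < D < E < F < G < J < L < M. Listing each simplex with vertices in this order, K has dimension 1 with simplices:

  0-simplices (9): A, B, D, E, F, G, J, L, M
  1-simplices (12): AD, AM, BD, BG, DE, DF, DG, DJ, DL, DM, EF, JL

Hence C_0 ≅ Z^9, C_1 ≅ Z^12.

∂_1: C_1 → C_0 is given by ∂[p,q] = [q] − [p]. For instance
  ∂DM = M − D.
As a 9×12 matrix over Z this has rank 8, with invariant factors (1,1,1,1,1,1,1,1).

Now H_k = ker ∂_k / im ∂_{k+1}, so:

  H_1: rank ker ∂_1 − rank ∂_2 = (12 − 8) − 0 = 4, and there is no ∂_2, so H_1 ≅ Z^4.

(K is a triangulation of a wedge of 4 circles.)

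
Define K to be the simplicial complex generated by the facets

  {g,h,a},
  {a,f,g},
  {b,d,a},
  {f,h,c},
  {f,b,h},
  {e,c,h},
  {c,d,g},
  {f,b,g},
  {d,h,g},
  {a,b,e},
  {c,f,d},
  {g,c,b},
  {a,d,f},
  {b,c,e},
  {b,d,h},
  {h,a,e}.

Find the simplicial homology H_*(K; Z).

H_0 ≅ Z,  H_1 ≅ Z^2,  H_2 ≅ Z.

Take the total order a < b < c < d < e < f < g < h on the vertex set. Then K (dimension 2) consists of the simplices:

  0-simplices (8): a, b, c, d, e, f, g, h
  1-simplices (24): ab, ad, ae, af, ag, ah, bc, bd, be, bf, bg, bh, cd, ce, cf, cg, ch, df, dg, dh, eh, fg, fh, gh
  2-simplices (16): abd, abe, adf, aeh, afg, agh, bce, bcg, bdh, bfg, bfh, cdf, cdg, ceh, cfh, dgh

Hence C_0 ≅ Z^8, C_1 ≅ Z^24, C_2 ≅ Z^16.

Boundary ∂_1: C_1 → C_0 is given by ∂[p,q] = [q] − [p]. For instance
  ∂gh = h − g.
This gives a 8×24 integer matrix of rank 7; reducing to Smith normal form yields diagonal entries (1,1,1,1,1,1,1).

The boundary map ∂_2: C_2 → C_1 acts by ∂[p,q,r] = [q,r] − [p,r] + [p,q]. For instance
  ∂afg = fg − ag + af,
  ∂abe = be − ae + ab.
The resulting 24×16 matrix has rank 15, and its Smith normal form has invariant factors (1,1,1,1,1,1,1,1,1,1,1,1,1,1,1).

Now H_k = ker ∂_k / im ∂_{k+1}, so:

  H_0: rank C_0 − rank ∂_1 = 8 − 7 = 1, and the invariant factors of ∂_1 are all 1, so H_0 ≅ Z.
  H_1: rank ker ∂_1 − rank ∂_2 = (24 − 7) − 15 = 2, and the invariant factors of ∂_2 are all 1, so H_1 ≅ Z^2.
  H_2: rank ker ∂_2 − rank ∂_3 = (16 − 15) − 0 = 1, and there is no ∂_3, so H_2 ≅ Z.

(K is a triangulation of the torus T^2.)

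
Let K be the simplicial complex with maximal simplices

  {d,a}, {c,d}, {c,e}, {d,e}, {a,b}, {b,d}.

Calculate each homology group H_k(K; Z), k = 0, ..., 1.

Fix the vertex order a < b < c < d < e and write every simplex with vertices in increasing order. Then dim K = 1 and the simplices of K are:

  0-simplices (5): a, b, c, d, e
  1-simplices (6): ab, ad, bd, cd, ce, de

giving chain groups C_0 ≅ Z^5, C_1 ≅ Z^6.

Boundary ∂_1: C_1 → C_0 is given by ∂[p,q] = [q] − [p].
The 5×6 boundary matrix has rank 4 and Smith normal form diag(1,1,1,1).

Now H_k = ker ∂_k / im ∂_{k+1}, so:

  H_0: rank C_0 − rank ∂_1 = 5 − 4 = 1, and the invariant factors of ∂_1 are all 1, so H_0 = Z.
  H_1: rank ker ∂_1 − rank ∂_2 = (6 − 4) − 0 = 2, and there is no ∂_2, so H_1 = Z^2.

As a check, the Euler characteristic is 5 − 6 = -1, which agrees with 1 − 2 = -1.

H_0 = Z,  H_1 = Z^2.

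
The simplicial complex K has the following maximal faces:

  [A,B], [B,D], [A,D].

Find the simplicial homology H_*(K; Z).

H_0 ≅ Z,  H_1 ≅ Z.

Order the vertices as A < B < D. Listing each simplex with vertices in this order, K has dimension 1 with simplices:

  0-simplices (3): A, B, D
  1-simplices (3): AB, AD, BD

so the chain groups are C_0 ≅ Z^3, C_1 ≅ Z^3.

∂_1: C_1 → C_0 sends each edge [p,q] (with p < q) to q − p.
The resulting 3×3 matrix has rank 2, and its Smith normal form has invariant factors (1,1).

Reading off H_k = ker ∂_k / im ∂_{k+1}:

  H_0: rank C_0 − rank ∂_1 = 3 − 2 = 1, and the invariant factors of ∂_1 are all 1, so H_0 ≅ Z.
  H_1: rank ker ∂_1 − rank ∂_2 = (3 − 2) − 0 = 1, and there is no ∂_2, so H_1 ≅ Z.

As a check, the Euler characteristic is 3 − 3 = 0, which agrees with 1 − 1 = 0.
(K is a triangulation of the circle S^1.)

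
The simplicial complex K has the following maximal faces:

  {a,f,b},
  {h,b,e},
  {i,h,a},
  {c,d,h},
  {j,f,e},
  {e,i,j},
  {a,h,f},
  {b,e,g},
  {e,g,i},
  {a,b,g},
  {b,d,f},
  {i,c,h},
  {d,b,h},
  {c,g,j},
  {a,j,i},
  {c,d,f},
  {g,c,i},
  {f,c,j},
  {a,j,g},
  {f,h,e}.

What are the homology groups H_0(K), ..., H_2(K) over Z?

We work with the vertex ordering a < b < c < d < e < f < g < h < i < j. The simplices of K, each written with vertices in increasing order, are:

  0-simplices (10): a, b, c, d, e, f, g, h, i, j
  1-simplices (30): ab, af, ag, ah, ai, aj, bd, be, bf, bg, bh, cd, cf, cg, ch, ci, cj, df, dh, ef, eg, eh, ei, ej, fh, fj, gi, gj, hi, ij
  2-simplices (20): abf, abg, afh, agj, ahi, aij, bdf, bdh, beg, beh, cdf, cdh, cfj, cgi, cgj, chi, efh, efj, egi, eij

so the chain groups are C_0 ≅ Z^10, C_1 ≅ Z^30, C_2 ≅ Z^20.

The boundary map ∂_1: C_1 → C_0 sends each edge [p,q] (with p < q) to q − p.
This gives a 10×30 integer matrix of rank 9; reducing to Smith normal form yields diagonal entries (1,1,1,1,1,1,1,1,1).

Boundary ∂_2: C_2 → C_1 sends each 2-simplex [p,q,r] to [q,r] − [p,r] + [p,q]. For instance
  ∂beh = eh − bh + be,
  ∂cdf = df − cf + cd.
This gives a 30×20 integer matrix of rank 20; reducing to Smith normal form yields diagonal entries (1,1,1,1,1,1,1,1,1,1,1,1,1,1,1,1,1,1,1,2).

Computing H_k = (kernel of ∂_k) / (image of ∂_{k+1}):

  H_0: rank C_0 − rank ∂_1 = 10 − 9 = 1, and the invariant factors of ∂_1 are all 1, so H_0 ≅ Z.
  H_1: rank ker ∂_1 − rank ∂_2 = (30 − 9) − 20 = 1, and ∂_2 has invariant factor 2 > 1, so H_1 ≅ Z ⊕ Z/2Z.
  H_2: rank ker ∂_2 − rank ∂_3 = (20 − 20) − 0 = 0, and there is no ∂_3, so H_2 ≅ 0.

H_0 = Z,  H_1 = Z ⊕ Z/2Z,  H_2 = 0.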